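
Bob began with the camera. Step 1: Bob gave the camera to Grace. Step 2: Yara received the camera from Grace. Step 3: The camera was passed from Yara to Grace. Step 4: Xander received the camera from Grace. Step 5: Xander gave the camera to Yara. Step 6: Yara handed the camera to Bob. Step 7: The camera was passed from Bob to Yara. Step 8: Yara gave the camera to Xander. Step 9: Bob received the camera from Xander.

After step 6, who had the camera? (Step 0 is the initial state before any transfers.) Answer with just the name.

Answer: Bob

Derivation:
Tracking the camera holder through step 6:
After step 0 (start): Bob
After step 1: Grace
After step 2: Yara
After step 3: Grace
After step 4: Xander
After step 5: Yara
After step 6: Bob

At step 6, the holder is Bob.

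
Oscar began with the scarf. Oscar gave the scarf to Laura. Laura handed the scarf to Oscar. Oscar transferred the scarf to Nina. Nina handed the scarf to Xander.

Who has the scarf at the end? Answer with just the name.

Answer: Xander

Derivation:
Tracking the scarf through each event:
Start: Oscar has the scarf.
After event 1: Laura has the scarf.
After event 2: Oscar has the scarf.
After event 3: Nina has the scarf.
After event 4: Xander has the scarf.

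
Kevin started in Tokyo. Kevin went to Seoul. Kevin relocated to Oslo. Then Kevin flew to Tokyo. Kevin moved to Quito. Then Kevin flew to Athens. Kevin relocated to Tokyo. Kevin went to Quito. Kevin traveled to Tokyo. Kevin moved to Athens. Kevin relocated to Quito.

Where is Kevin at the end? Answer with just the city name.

Tracking Kevin's location:
Start: Kevin is in Tokyo.
After move 1: Tokyo -> Seoul. Kevin is in Seoul.
After move 2: Seoul -> Oslo. Kevin is in Oslo.
After move 3: Oslo -> Tokyo. Kevin is in Tokyo.
After move 4: Tokyo -> Quito. Kevin is in Quito.
After move 5: Quito -> Athens. Kevin is in Athens.
After move 6: Athens -> Tokyo. Kevin is in Tokyo.
After move 7: Tokyo -> Quito. Kevin is in Quito.
After move 8: Quito -> Tokyo. Kevin is in Tokyo.
After move 9: Tokyo -> Athens. Kevin is in Athens.
After move 10: Athens -> Quito. Kevin is in Quito.

Answer: Quito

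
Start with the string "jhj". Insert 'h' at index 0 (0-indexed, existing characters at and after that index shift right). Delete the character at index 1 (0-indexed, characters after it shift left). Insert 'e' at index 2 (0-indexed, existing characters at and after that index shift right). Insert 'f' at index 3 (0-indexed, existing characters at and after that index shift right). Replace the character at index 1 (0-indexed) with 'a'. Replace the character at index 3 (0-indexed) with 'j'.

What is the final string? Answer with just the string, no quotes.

Applying each edit step by step:
Start: "jhj"
Op 1 (insert 'h' at idx 0): "jhj" -> "hjhj"
Op 2 (delete idx 1 = 'j'): "hjhj" -> "hhj"
Op 3 (insert 'e' at idx 2): "hhj" -> "hhej"
Op 4 (insert 'f' at idx 3): "hhej" -> "hhefj"
Op 5 (replace idx 1: 'h' -> 'a'): "hhefj" -> "haefj"
Op 6 (replace idx 3: 'f' -> 'j'): "haefj" -> "haejj"

Answer: haejj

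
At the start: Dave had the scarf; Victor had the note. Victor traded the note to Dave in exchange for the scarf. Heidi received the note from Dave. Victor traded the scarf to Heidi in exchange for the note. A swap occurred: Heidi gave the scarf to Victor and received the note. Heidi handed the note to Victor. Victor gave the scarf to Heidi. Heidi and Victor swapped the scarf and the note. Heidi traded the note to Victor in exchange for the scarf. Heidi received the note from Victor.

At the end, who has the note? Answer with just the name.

Tracking all object holders:
Start: scarf:Dave, note:Victor
Event 1 (swap note<->scarf: now note:Dave, scarf:Victor). State: scarf:Victor, note:Dave
Event 2 (give note: Dave -> Heidi). State: scarf:Victor, note:Heidi
Event 3 (swap scarf<->note: now scarf:Heidi, note:Victor). State: scarf:Heidi, note:Victor
Event 4 (swap scarf<->note: now scarf:Victor, note:Heidi). State: scarf:Victor, note:Heidi
Event 5 (give note: Heidi -> Victor). State: scarf:Victor, note:Victor
Event 6 (give scarf: Victor -> Heidi). State: scarf:Heidi, note:Victor
Event 7 (swap scarf<->note: now scarf:Victor, note:Heidi). State: scarf:Victor, note:Heidi
Event 8 (swap note<->scarf: now note:Victor, scarf:Heidi). State: scarf:Heidi, note:Victor
Event 9 (give note: Victor -> Heidi). State: scarf:Heidi, note:Heidi

Final state: scarf:Heidi, note:Heidi
The note is held by Heidi.

Answer: Heidi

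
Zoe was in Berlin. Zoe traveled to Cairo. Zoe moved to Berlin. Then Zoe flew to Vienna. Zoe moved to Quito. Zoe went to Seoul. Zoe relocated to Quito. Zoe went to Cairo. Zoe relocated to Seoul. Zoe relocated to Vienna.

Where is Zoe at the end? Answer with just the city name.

Answer: Vienna

Derivation:
Tracking Zoe's location:
Start: Zoe is in Berlin.
After move 1: Berlin -> Cairo. Zoe is in Cairo.
After move 2: Cairo -> Berlin. Zoe is in Berlin.
After move 3: Berlin -> Vienna. Zoe is in Vienna.
After move 4: Vienna -> Quito. Zoe is in Quito.
After move 5: Quito -> Seoul. Zoe is in Seoul.
After move 6: Seoul -> Quito. Zoe is in Quito.
After move 7: Quito -> Cairo. Zoe is in Cairo.
After move 8: Cairo -> Seoul. Zoe is in Seoul.
After move 9: Seoul -> Vienna. Zoe is in Vienna.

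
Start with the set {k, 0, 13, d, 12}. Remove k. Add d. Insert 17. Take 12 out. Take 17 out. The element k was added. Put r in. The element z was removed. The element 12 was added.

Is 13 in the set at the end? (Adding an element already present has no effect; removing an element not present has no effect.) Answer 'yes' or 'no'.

Tracking the set through each operation:
Start: {0, 12, 13, d, k}
Event 1 (remove k): removed. Set: {0, 12, 13, d}
Event 2 (add d): already present, no change. Set: {0, 12, 13, d}
Event 3 (add 17): added. Set: {0, 12, 13, 17, d}
Event 4 (remove 12): removed. Set: {0, 13, 17, d}
Event 5 (remove 17): removed. Set: {0, 13, d}
Event 6 (add k): added. Set: {0, 13, d, k}
Event 7 (add r): added. Set: {0, 13, d, k, r}
Event 8 (remove z): not present, no change. Set: {0, 13, d, k, r}
Event 9 (add 12): added. Set: {0, 12, 13, d, k, r}

Final set: {0, 12, 13, d, k, r} (size 6)
13 is in the final set.

Answer: yes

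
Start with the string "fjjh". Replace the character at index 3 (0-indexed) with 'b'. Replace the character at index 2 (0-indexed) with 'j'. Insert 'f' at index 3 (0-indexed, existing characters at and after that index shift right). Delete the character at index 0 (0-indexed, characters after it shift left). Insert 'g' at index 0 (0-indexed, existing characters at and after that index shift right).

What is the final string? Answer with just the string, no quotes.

Applying each edit step by step:
Start: "fjjh"
Op 1 (replace idx 3: 'h' -> 'b'): "fjjh" -> "fjjb"
Op 2 (replace idx 2: 'j' -> 'j'): "fjjb" -> "fjjb"
Op 3 (insert 'f' at idx 3): "fjjb" -> "fjjfb"
Op 4 (delete idx 0 = 'f'): "fjjfb" -> "jjfb"
Op 5 (insert 'g' at idx 0): "jjfb" -> "gjjfb"

Answer: gjjfb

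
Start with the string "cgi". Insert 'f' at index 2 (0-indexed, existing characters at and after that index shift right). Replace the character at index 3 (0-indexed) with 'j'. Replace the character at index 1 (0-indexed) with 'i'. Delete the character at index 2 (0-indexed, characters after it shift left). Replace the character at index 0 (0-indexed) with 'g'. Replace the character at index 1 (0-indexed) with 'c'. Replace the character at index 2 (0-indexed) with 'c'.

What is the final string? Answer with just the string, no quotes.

Applying each edit step by step:
Start: "cgi"
Op 1 (insert 'f' at idx 2): "cgi" -> "cgfi"
Op 2 (replace idx 3: 'i' -> 'j'): "cgfi" -> "cgfj"
Op 3 (replace idx 1: 'g' -> 'i'): "cgfj" -> "cifj"
Op 4 (delete idx 2 = 'f'): "cifj" -> "cij"
Op 5 (replace idx 0: 'c' -> 'g'): "cij" -> "gij"
Op 6 (replace idx 1: 'i' -> 'c'): "gij" -> "gcj"
Op 7 (replace idx 2: 'j' -> 'c'): "gcj" -> "gcc"

Answer: gcc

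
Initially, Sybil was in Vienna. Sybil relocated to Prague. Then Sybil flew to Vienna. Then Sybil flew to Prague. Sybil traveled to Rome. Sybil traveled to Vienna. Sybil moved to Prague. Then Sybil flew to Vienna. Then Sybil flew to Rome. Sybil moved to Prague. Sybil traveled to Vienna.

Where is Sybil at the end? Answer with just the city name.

Answer: Vienna

Derivation:
Tracking Sybil's location:
Start: Sybil is in Vienna.
After move 1: Vienna -> Prague. Sybil is in Prague.
After move 2: Prague -> Vienna. Sybil is in Vienna.
After move 3: Vienna -> Prague. Sybil is in Prague.
After move 4: Prague -> Rome. Sybil is in Rome.
After move 5: Rome -> Vienna. Sybil is in Vienna.
After move 6: Vienna -> Prague. Sybil is in Prague.
After move 7: Prague -> Vienna. Sybil is in Vienna.
After move 8: Vienna -> Rome. Sybil is in Rome.
After move 9: Rome -> Prague. Sybil is in Prague.
After move 10: Prague -> Vienna. Sybil is in Vienna.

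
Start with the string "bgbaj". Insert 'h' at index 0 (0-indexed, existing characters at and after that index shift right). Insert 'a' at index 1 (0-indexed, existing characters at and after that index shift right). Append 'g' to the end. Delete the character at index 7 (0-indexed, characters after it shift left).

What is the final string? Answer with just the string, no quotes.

Answer: habgbaj

Derivation:
Applying each edit step by step:
Start: "bgbaj"
Op 1 (insert 'h' at idx 0): "bgbaj" -> "hbgbaj"
Op 2 (insert 'a' at idx 1): "hbgbaj" -> "habgbaj"
Op 3 (append 'g'): "habgbaj" -> "habgbajg"
Op 4 (delete idx 7 = 'g'): "habgbajg" -> "habgbaj"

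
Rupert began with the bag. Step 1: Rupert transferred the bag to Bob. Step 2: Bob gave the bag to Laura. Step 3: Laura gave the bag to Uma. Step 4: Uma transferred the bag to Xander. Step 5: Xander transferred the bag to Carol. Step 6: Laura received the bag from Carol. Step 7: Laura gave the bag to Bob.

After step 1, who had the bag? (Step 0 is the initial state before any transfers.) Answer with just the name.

Answer: Bob

Derivation:
Tracking the bag holder through step 1:
After step 0 (start): Rupert
After step 1: Bob

At step 1, the holder is Bob.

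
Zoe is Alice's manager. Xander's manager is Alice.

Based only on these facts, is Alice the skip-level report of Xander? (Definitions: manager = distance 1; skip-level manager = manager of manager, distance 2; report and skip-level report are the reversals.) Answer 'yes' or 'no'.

Reconstructing the manager chain from the given facts:
  Zoe -> Alice -> Xander
(each arrow means 'manager of the next')
Positions in the chain (0 = top):
  position of Zoe: 0
  position of Alice: 1
  position of Xander: 2

Alice is at position 1, Xander is at position 2; signed distance (j - i) = 1.
'skip-level report' requires j - i = -2. Actual distance is 1, so the relation does NOT hold.

Answer: no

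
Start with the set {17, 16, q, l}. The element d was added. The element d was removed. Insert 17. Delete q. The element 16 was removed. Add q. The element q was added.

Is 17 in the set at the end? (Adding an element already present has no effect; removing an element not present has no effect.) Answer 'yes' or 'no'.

Tracking the set through each operation:
Start: {16, 17, l, q}
Event 1 (add d): added. Set: {16, 17, d, l, q}
Event 2 (remove d): removed. Set: {16, 17, l, q}
Event 3 (add 17): already present, no change. Set: {16, 17, l, q}
Event 4 (remove q): removed. Set: {16, 17, l}
Event 5 (remove 16): removed. Set: {17, l}
Event 6 (add q): added. Set: {17, l, q}
Event 7 (add q): already present, no change. Set: {17, l, q}

Final set: {17, l, q} (size 3)
17 is in the final set.

Answer: yes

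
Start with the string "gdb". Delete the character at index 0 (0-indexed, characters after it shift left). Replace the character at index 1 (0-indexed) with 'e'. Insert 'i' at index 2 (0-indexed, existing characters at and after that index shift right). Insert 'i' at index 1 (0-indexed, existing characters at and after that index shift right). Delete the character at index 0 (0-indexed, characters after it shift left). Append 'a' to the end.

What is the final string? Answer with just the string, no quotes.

Answer: ieia

Derivation:
Applying each edit step by step:
Start: "gdb"
Op 1 (delete idx 0 = 'g'): "gdb" -> "db"
Op 2 (replace idx 1: 'b' -> 'e'): "db" -> "de"
Op 3 (insert 'i' at idx 2): "de" -> "dei"
Op 4 (insert 'i' at idx 1): "dei" -> "diei"
Op 5 (delete idx 0 = 'd'): "diei" -> "iei"
Op 6 (append 'a'): "iei" -> "ieia"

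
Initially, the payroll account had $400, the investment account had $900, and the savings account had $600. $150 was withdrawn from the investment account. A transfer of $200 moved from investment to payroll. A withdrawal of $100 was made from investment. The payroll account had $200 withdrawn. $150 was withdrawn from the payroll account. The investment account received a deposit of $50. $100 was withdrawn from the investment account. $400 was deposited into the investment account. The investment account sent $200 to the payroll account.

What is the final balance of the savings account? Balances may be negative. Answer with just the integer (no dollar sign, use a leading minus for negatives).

Tracking account balances step by step:
Start: payroll=400, investment=900, savings=600
Event 1 (withdraw 150 from investment): investment: 900 - 150 = 750. Balances: payroll=400, investment=750, savings=600
Event 2 (transfer 200 investment -> payroll): investment: 750 - 200 = 550, payroll: 400 + 200 = 600. Balances: payroll=600, investment=550, savings=600
Event 3 (withdraw 100 from investment): investment: 550 - 100 = 450. Balances: payroll=600, investment=450, savings=600
Event 4 (withdraw 200 from payroll): payroll: 600 - 200 = 400. Balances: payroll=400, investment=450, savings=600
Event 5 (withdraw 150 from payroll): payroll: 400 - 150 = 250. Balances: payroll=250, investment=450, savings=600
Event 6 (deposit 50 to investment): investment: 450 + 50 = 500. Balances: payroll=250, investment=500, savings=600
Event 7 (withdraw 100 from investment): investment: 500 - 100 = 400. Balances: payroll=250, investment=400, savings=600
Event 8 (deposit 400 to investment): investment: 400 + 400 = 800. Balances: payroll=250, investment=800, savings=600
Event 9 (transfer 200 investment -> payroll): investment: 800 - 200 = 600, payroll: 250 + 200 = 450. Balances: payroll=450, investment=600, savings=600

Final balance of savings: 600

Answer: 600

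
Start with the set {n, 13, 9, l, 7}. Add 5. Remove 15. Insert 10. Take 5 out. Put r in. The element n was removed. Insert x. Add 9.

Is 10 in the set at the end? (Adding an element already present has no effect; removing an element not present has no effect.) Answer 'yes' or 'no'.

Tracking the set through each operation:
Start: {13, 7, 9, l, n}
Event 1 (add 5): added. Set: {13, 5, 7, 9, l, n}
Event 2 (remove 15): not present, no change. Set: {13, 5, 7, 9, l, n}
Event 3 (add 10): added. Set: {10, 13, 5, 7, 9, l, n}
Event 4 (remove 5): removed. Set: {10, 13, 7, 9, l, n}
Event 5 (add r): added. Set: {10, 13, 7, 9, l, n, r}
Event 6 (remove n): removed. Set: {10, 13, 7, 9, l, r}
Event 7 (add x): added. Set: {10, 13, 7, 9, l, r, x}
Event 8 (add 9): already present, no change. Set: {10, 13, 7, 9, l, r, x}

Final set: {10, 13, 7, 9, l, r, x} (size 7)
10 is in the final set.

Answer: yes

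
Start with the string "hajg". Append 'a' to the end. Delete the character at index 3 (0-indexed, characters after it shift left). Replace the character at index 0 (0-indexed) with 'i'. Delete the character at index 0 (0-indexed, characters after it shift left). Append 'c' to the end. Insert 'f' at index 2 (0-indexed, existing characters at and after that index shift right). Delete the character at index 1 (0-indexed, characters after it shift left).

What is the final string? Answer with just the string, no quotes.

Answer: afac

Derivation:
Applying each edit step by step:
Start: "hajg"
Op 1 (append 'a'): "hajg" -> "hajga"
Op 2 (delete idx 3 = 'g'): "hajga" -> "haja"
Op 3 (replace idx 0: 'h' -> 'i'): "haja" -> "iaja"
Op 4 (delete idx 0 = 'i'): "iaja" -> "aja"
Op 5 (append 'c'): "aja" -> "ajac"
Op 6 (insert 'f' at idx 2): "ajac" -> "ajfac"
Op 7 (delete idx 1 = 'j'): "ajfac" -> "afac"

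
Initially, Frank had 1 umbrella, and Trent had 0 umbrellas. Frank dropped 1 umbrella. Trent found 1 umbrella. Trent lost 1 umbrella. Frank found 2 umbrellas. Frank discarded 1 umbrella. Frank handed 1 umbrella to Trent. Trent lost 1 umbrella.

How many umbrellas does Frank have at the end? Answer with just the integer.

Tracking counts step by step:
Start: Frank=1, Trent=0
Event 1 (Frank -1): Frank: 1 -> 0. State: Frank=0, Trent=0
Event 2 (Trent +1): Trent: 0 -> 1. State: Frank=0, Trent=1
Event 3 (Trent -1): Trent: 1 -> 0. State: Frank=0, Trent=0
Event 4 (Frank +2): Frank: 0 -> 2. State: Frank=2, Trent=0
Event 5 (Frank -1): Frank: 2 -> 1. State: Frank=1, Trent=0
Event 6 (Frank -> Trent, 1): Frank: 1 -> 0, Trent: 0 -> 1. State: Frank=0, Trent=1
Event 7 (Trent -1): Trent: 1 -> 0. State: Frank=0, Trent=0

Frank's final count: 0

Answer: 0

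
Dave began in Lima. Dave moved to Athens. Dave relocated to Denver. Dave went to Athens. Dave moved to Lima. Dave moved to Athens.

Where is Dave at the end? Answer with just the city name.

Tracking Dave's location:
Start: Dave is in Lima.
After move 1: Lima -> Athens. Dave is in Athens.
After move 2: Athens -> Denver. Dave is in Denver.
After move 3: Denver -> Athens. Dave is in Athens.
After move 4: Athens -> Lima. Dave is in Lima.
After move 5: Lima -> Athens. Dave is in Athens.

Answer: Athens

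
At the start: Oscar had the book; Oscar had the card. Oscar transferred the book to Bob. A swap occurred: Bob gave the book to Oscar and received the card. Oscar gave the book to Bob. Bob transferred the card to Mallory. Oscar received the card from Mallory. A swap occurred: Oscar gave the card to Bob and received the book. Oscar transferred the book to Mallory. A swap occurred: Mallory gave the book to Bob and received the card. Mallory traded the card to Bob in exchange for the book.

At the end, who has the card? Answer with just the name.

Answer: Bob

Derivation:
Tracking all object holders:
Start: book:Oscar, card:Oscar
Event 1 (give book: Oscar -> Bob). State: book:Bob, card:Oscar
Event 2 (swap book<->card: now book:Oscar, card:Bob). State: book:Oscar, card:Bob
Event 3 (give book: Oscar -> Bob). State: book:Bob, card:Bob
Event 4 (give card: Bob -> Mallory). State: book:Bob, card:Mallory
Event 5 (give card: Mallory -> Oscar). State: book:Bob, card:Oscar
Event 6 (swap card<->book: now card:Bob, book:Oscar). State: book:Oscar, card:Bob
Event 7 (give book: Oscar -> Mallory). State: book:Mallory, card:Bob
Event 8 (swap book<->card: now book:Bob, card:Mallory). State: book:Bob, card:Mallory
Event 9 (swap card<->book: now card:Bob, book:Mallory). State: book:Mallory, card:Bob

Final state: book:Mallory, card:Bob
The card is held by Bob.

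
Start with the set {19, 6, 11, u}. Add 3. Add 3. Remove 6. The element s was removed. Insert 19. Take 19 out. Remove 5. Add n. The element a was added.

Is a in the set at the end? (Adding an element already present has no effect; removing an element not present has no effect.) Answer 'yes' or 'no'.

Tracking the set through each operation:
Start: {11, 19, 6, u}
Event 1 (add 3): added. Set: {11, 19, 3, 6, u}
Event 2 (add 3): already present, no change. Set: {11, 19, 3, 6, u}
Event 3 (remove 6): removed. Set: {11, 19, 3, u}
Event 4 (remove s): not present, no change. Set: {11, 19, 3, u}
Event 5 (add 19): already present, no change. Set: {11, 19, 3, u}
Event 6 (remove 19): removed. Set: {11, 3, u}
Event 7 (remove 5): not present, no change. Set: {11, 3, u}
Event 8 (add n): added. Set: {11, 3, n, u}
Event 9 (add a): added. Set: {11, 3, a, n, u}

Final set: {11, 3, a, n, u} (size 5)
a is in the final set.

Answer: yes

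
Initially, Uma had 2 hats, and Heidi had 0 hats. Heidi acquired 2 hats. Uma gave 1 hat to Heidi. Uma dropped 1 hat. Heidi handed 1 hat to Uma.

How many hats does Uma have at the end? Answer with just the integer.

Tracking counts step by step:
Start: Uma=2, Heidi=0
Event 1 (Heidi +2): Heidi: 0 -> 2. State: Uma=2, Heidi=2
Event 2 (Uma -> Heidi, 1): Uma: 2 -> 1, Heidi: 2 -> 3. State: Uma=1, Heidi=3
Event 3 (Uma -1): Uma: 1 -> 0. State: Uma=0, Heidi=3
Event 4 (Heidi -> Uma, 1): Heidi: 3 -> 2, Uma: 0 -> 1. State: Uma=1, Heidi=2

Uma's final count: 1

Answer: 1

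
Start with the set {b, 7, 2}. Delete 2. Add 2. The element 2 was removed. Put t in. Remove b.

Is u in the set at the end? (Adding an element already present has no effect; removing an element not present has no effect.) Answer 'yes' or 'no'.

Answer: no

Derivation:
Tracking the set through each operation:
Start: {2, 7, b}
Event 1 (remove 2): removed. Set: {7, b}
Event 2 (add 2): added. Set: {2, 7, b}
Event 3 (remove 2): removed. Set: {7, b}
Event 4 (add t): added. Set: {7, b, t}
Event 5 (remove b): removed. Set: {7, t}

Final set: {7, t} (size 2)
u is NOT in the final set.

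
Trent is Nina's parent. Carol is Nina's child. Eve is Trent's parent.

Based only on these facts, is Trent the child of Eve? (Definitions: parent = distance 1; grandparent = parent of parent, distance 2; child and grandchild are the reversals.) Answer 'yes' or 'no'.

Reconstructing the parent chain from the given facts:
  Eve -> Trent -> Nina -> Carol
(each arrow means 'parent of the next')
Positions in the chain (0 = top):
  position of Eve: 0
  position of Trent: 1
  position of Nina: 2
  position of Carol: 3

Trent is at position 1, Eve is at position 0; signed distance (j - i) = -1.
'child' requires j - i = -1. Actual distance is -1, so the relation HOLDS.

Answer: yes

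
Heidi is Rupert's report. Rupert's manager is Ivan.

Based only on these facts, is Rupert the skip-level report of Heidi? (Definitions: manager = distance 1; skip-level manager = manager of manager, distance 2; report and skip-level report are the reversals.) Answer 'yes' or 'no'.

Reconstructing the manager chain from the given facts:
  Ivan -> Rupert -> Heidi
(each arrow means 'manager of the next')
Positions in the chain (0 = top):
  position of Ivan: 0
  position of Rupert: 1
  position of Heidi: 2

Rupert is at position 1, Heidi is at position 2; signed distance (j - i) = 1.
'skip-level report' requires j - i = -2. Actual distance is 1, so the relation does NOT hold.

Answer: no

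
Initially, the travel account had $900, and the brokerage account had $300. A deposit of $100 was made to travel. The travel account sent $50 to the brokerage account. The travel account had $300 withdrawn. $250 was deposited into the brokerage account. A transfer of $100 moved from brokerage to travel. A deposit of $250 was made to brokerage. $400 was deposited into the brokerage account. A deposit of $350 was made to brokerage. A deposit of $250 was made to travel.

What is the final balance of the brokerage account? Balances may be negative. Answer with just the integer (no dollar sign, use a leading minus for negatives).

Tracking account balances step by step:
Start: travel=900, brokerage=300
Event 1 (deposit 100 to travel): travel: 900 + 100 = 1000. Balances: travel=1000, brokerage=300
Event 2 (transfer 50 travel -> brokerage): travel: 1000 - 50 = 950, brokerage: 300 + 50 = 350. Balances: travel=950, brokerage=350
Event 3 (withdraw 300 from travel): travel: 950 - 300 = 650. Balances: travel=650, brokerage=350
Event 4 (deposit 250 to brokerage): brokerage: 350 + 250 = 600. Balances: travel=650, brokerage=600
Event 5 (transfer 100 brokerage -> travel): brokerage: 600 - 100 = 500, travel: 650 + 100 = 750. Balances: travel=750, brokerage=500
Event 6 (deposit 250 to brokerage): brokerage: 500 + 250 = 750. Balances: travel=750, brokerage=750
Event 7 (deposit 400 to brokerage): brokerage: 750 + 400 = 1150. Balances: travel=750, brokerage=1150
Event 8 (deposit 350 to brokerage): brokerage: 1150 + 350 = 1500. Balances: travel=750, brokerage=1500
Event 9 (deposit 250 to travel): travel: 750 + 250 = 1000. Balances: travel=1000, brokerage=1500

Final balance of brokerage: 1500

Answer: 1500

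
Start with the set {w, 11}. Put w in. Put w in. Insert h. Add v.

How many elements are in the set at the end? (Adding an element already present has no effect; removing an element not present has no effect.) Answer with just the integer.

Answer: 4

Derivation:
Tracking the set through each operation:
Start: {11, w}
Event 1 (add w): already present, no change. Set: {11, w}
Event 2 (add w): already present, no change. Set: {11, w}
Event 3 (add h): added. Set: {11, h, w}
Event 4 (add v): added. Set: {11, h, v, w}

Final set: {11, h, v, w} (size 4)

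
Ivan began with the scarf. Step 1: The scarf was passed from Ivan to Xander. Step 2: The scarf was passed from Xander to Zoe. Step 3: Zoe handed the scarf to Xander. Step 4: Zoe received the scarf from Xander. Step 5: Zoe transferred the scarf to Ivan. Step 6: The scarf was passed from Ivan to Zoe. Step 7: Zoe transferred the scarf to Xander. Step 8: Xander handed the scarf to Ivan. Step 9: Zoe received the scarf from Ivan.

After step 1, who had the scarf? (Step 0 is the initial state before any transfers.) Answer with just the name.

Tracking the scarf holder through step 1:
After step 0 (start): Ivan
After step 1: Xander

At step 1, the holder is Xander.

Answer: Xander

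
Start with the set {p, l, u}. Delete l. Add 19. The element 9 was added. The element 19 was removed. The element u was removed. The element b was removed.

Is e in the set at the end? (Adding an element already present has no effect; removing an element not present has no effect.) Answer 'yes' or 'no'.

Answer: no

Derivation:
Tracking the set through each operation:
Start: {l, p, u}
Event 1 (remove l): removed. Set: {p, u}
Event 2 (add 19): added. Set: {19, p, u}
Event 3 (add 9): added. Set: {19, 9, p, u}
Event 4 (remove 19): removed. Set: {9, p, u}
Event 5 (remove u): removed. Set: {9, p}
Event 6 (remove b): not present, no change. Set: {9, p}

Final set: {9, p} (size 2)
e is NOT in the final set.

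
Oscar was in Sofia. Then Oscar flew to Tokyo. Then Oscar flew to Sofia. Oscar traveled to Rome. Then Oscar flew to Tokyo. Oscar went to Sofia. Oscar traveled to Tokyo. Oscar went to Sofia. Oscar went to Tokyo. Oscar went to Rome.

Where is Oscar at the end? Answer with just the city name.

Answer: Rome

Derivation:
Tracking Oscar's location:
Start: Oscar is in Sofia.
After move 1: Sofia -> Tokyo. Oscar is in Tokyo.
After move 2: Tokyo -> Sofia. Oscar is in Sofia.
After move 3: Sofia -> Rome. Oscar is in Rome.
After move 4: Rome -> Tokyo. Oscar is in Tokyo.
After move 5: Tokyo -> Sofia. Oscar is in Sofia.
After move 6: Sofia -> Tokyo. Oscar is in Tokyo.
After move 7: Tokyo -> Sofia. Oscar is in Sofia.
After move 8: Sofia -> Tokyo. Oscar is in Tokyo.
After move 9: Tokyo -> Rome. Oscar is in Rome.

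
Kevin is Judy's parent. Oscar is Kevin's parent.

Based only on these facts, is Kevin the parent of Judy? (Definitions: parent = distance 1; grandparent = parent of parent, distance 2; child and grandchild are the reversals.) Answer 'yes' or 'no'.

Answer: yes

Derivation:
Reconstructing the parent chain from the given facts:
  Oscar -> Kevin -> Judy
(each arrow means 'parent of the next')
Positions in the chain (0 = top):
  position of Oscar: 0
  position of Kevin: 1
  position of Judy: 2

Kevin is at position 1, Judy is at position 2; signed distance (j - i) = 1.
'parent' requires j - i = 1. Actual distance is 1, so the relation HOLDS.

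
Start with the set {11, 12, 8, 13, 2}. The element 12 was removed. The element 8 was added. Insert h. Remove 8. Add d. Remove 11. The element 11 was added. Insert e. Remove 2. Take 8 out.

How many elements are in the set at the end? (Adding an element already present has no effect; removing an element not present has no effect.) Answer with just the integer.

Answer: 5

Derivation:
Tracking the set through each operation:
Start: {11, 12, 13, 2, 8}
Event 1 (remove 12): removed. Set: {11, 13, 2, 8}
Event 2 (add 8): already present, no change. Set: {11, 13, 2, 8}
Event 3 (add h): added. Set: {11, 13, 2, 8, h}
Event 4 (remove 8): removed. Set: {11, 13, 2, h}
Event 5 (add d): added. Set: {11, 13, 2, d, h}
Event 6 (remove 11): removed. Set: {13, 2, d, h}
Event 7 (add 11): added. Set: {11, 13, 2, d, h}
Event 8 (add e): added. Set: {11, 13, 2, d, e, h}
Event 9 (remove 2): removed. Set: {11, 13, d, e, h}
Event 10 (remove 8): not present, no change. Set: {11, 13, d, e, h}

Final set: {11, 13, d, e, h} (size 5)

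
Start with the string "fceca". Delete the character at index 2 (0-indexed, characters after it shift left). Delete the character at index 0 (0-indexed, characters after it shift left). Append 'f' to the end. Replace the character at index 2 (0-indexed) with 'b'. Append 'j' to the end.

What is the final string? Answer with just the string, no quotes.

Answer: ccbfj

Derivation:
Applying each edit step by step:
Start: "fceca"
Op 1 (delete idx 2 = 'e'): "fceca" -> "fcca"
Op 2 (delete idx 0 = 'f'): "fcca" -> "cca"
Op 3 (append 'f'): "cca" -> "ccaf"
Op 4 (replace idx 2: 'a' -> 'b'): "ccaf" -> "ccbf"
Op 5 (append 'j'): "ccbf" -> "ccbfj"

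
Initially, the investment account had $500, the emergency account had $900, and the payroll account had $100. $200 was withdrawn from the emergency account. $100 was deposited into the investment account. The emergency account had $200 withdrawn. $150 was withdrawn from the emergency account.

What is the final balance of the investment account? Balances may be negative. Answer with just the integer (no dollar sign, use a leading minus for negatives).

Answer: 600

Derivation:
Tracking account balances step by step:
Start: investment=500, emergency=900, payroll=100
Event 1 (withdraw 200 from emergency): emergency: 900 - 200 = 700. Balances: investment=500, emergency=700, payroll=100
Event 2 (deposit 100 to investment): investment: 500 + 100 = 600. Balances: investment=600, emergency=700, payroll=100
Event 3 (withdraw 200 from emergency): emergency: 700 - 200 = 500. Balances: investment=600, emergency=500, payroll=100
Event 4 (withdraw 150 from emergency): emergency: 500 - 150 = 350. Balances: investment=600, emergency=350, payroll=100

Final balance of investment: 600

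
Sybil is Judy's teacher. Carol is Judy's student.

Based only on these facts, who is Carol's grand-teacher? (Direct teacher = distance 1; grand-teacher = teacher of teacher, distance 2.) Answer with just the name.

Reconstructing the teacher chain from the given facts:
  Sybil -> Judy -> Carol
(each arrow means 'teacher of the next')
Positions in the chain (0 = top):
  position of Sybil: 0
  position of Judy: 1
  position of Carol: 2

Carol is at position 2; the grand-teacher is 2 steps up the chain, i.e. position 0: Sybil.

Answer: Sybil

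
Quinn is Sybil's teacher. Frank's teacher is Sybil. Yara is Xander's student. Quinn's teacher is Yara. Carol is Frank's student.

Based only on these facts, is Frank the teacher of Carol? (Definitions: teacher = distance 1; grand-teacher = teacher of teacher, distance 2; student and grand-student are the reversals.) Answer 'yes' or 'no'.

Reconstructing the teacher chain from the given facts:
  Xander -> Yara -> Quinn -> Sybil -> Frank -> Carol
(each arrow means 'teacher of the next')
Positions in the chain (0 = top):
  position of Xander: 0
  position of Yara: 1
  position of Quinn: 2
  position of Sybil: 3
  position of Frank: 4
  position of Carol: 5

Frank is at position 4, Carol is at position 5; signed distance (j - i) = 1.
'teacher' requires j - i = 1. Actual distance is 1, so the relation HOLDS.

Answer: yes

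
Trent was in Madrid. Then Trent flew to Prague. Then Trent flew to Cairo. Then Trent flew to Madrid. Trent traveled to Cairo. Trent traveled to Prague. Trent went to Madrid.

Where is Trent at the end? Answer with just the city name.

Answer: Madrid

Derivation:
Tracking Trent's location:
Start: Trent is in Madrid.
After move 1: Madrid -> Prague. Trent is in Prague.
After move 2: Prague -> Cairo. Trent is in Cairo.
After move 3: Cairo -> Madrid. Trent is in Madrid.
After move 4: Madrid -> Cairo. Trent is in Cairo.
After move 5: Cairo -> Prague. Trent is in Prague.
After move 6: Prague -> Madrid. Trent is in Madrid.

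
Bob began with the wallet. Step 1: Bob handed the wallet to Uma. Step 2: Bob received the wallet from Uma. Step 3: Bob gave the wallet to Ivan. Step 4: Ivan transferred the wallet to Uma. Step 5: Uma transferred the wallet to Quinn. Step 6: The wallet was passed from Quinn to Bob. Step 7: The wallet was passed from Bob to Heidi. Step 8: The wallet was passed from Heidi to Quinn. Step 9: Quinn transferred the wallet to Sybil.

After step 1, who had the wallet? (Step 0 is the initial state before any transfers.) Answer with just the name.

Answer: Uma

Derivation:
Tracking the wallet holder through step 1:
After step 0 (start): Bob
After step 1: Uma

At step 1, the holder is Uma.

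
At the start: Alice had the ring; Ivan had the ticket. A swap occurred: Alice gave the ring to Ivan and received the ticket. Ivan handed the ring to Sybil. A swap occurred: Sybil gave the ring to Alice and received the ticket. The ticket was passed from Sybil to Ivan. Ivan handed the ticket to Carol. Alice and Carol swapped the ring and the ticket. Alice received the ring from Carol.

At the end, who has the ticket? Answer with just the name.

Tracking all object holders:
Start: ring:Alice, ticket:Ivan
Event 1 (swap ring<->ticket: now ring:Ivan, ticket:Alice). State: ring:Ivan, ticket:Alice
Event 2 (give ring: Ivan -> Sybil). State: ring:Sybil, ticket:Alice
Event 3 (swap ring<->ticket: now ring:Alice, ticket:Sybil). State: ring:Alice, ticket:Sybil
Event 4 (give ticket: Sybil -> Ivan). State: ring:Alice, ticket:Ivan
Event 5 (give ticket: Ivan -> Carol). State: ring:Alice, ticket:Carol
Event 6 (swap ring<->ticket: now ring:Carol, ticket:Alice). State: ring:Carol, ticket:Alice
Event 7 (give ring: Carol -> Alice). State: ring:Alice, ticket:Alice

Final state: ring:Alice, ticket:Alice
The ticket is held by Alice.

Answer: Alice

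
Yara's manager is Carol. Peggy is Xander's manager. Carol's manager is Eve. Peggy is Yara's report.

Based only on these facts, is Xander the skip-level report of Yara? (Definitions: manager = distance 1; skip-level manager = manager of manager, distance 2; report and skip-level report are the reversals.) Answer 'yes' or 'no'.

Answer: yes

Derivation:
Reconstructing the manager chain from the given facts:
  Eve -> Carol -> Yara -> Peggy -> Xander
(each arrow means 'manager of the next')
Positions in the chain (0 = top):
  position of Eve: 0
  position of Carol: 1
  position of Yara: 2
  position of Peggy: 3
  position of Xander: 4

Xander is at position 4, Yara is at position 2; signed distance (j - i) = -2.
'skip-level report' requires j - i = -2. Actual distance is -2, so the relation HOLDS.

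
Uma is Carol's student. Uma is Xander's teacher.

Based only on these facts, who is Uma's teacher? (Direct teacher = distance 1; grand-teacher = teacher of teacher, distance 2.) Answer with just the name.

Reconstructing the teacher chain from the given facts:
  Carol -> Uma -> Xander
(each arrow means 'teacher of the next')
Positions in the chain (0 = top):
  position of Carol: 0
  position of Uma: 1
  position of Xander: 2

Uma is at position 1; the teacher is 1 step up the chain, i.e. position 0: Carol.

Answer: Carol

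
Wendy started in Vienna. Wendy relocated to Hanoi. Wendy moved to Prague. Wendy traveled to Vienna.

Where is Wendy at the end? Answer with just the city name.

Tracking Wendy's location:
Start: Wendy is in Vienna.
After move 1: Vienna -> Hanoi. Wendy is in Hanoi.
After move 2: Hanoi -> Prague. Wendy is in Prague.
After move 3: Prague -> Vienna. Wendy is in Vienna.

Answer: Vienna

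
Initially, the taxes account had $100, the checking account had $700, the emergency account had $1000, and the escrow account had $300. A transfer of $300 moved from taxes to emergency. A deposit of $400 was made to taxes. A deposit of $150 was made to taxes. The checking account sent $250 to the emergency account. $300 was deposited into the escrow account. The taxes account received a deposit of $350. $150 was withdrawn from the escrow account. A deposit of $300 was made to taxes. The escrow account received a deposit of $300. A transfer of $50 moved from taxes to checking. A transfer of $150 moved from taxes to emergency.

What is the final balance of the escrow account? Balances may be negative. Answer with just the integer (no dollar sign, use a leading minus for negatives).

Tracking account balances step by step:
Start: taxes=100, checking=700, emergency=1000, escrow=300
Event 1 (transfer 300 taxes -> emergency): taxes: 100 - 300 = -200, emergency: 1000 + 300 = 1300. Balances: taxes=-200, checking=700, emergency=1300, escrow=300
Event 2 (deposit 400 to taxes): taxes: -200 + 400 = 200. Balances: taxes=200, checking=700, emergency=1300, escrow=300
Event 3 (deposit 150 to taxes): taxes: 200 + 150 = 350. Balances: taxes=350, checking=700, emergency=1300, escrow=300
Event 4 (transfer 250 checking -> emergency): checking: 700 - 250 = 450, emergency: 1300 + 250 = 1550. Balances: taxes=350, checking=450, emergency=1550, escrow=300
Event 5 (deposit 300 to escrow): escrow: 300 + 300 = 600. Balances: taxes=350, checking=450, emergency=1550, escrow=600
Event 6 (deposit 350 to taxes): taxes: 350 + 350 = 700. Balances: taxes=700, checking=450, emergency=1550, escrow=600
Event 7 (withdraw 150 from escrow): escrow: 600 - 150 = 450. Balances: taxes=700, checking=450, emergency=1550, escrow=450
Event 8 (deposit 300 to taxes): taxes: 700 + 300 = 1000. Balances: taxes=1000, checking=450, emergency=1550, escrow=450
Event 9 (deposit 300 to escrow): escrow: 450 + 300 = 750. Balances: taxes=1000, checking=450, emergency=1550, escrow=750
Event 10 (transfer 50 taxes -> checking): taxes: 1000 - 50 = 950, checking: 450 + 50 = 500. Balances: taxes=950, checking=500, emergency=1550, escrow=750
Event 11 (transfer 150 taxes -> emergency): taxes: 950 - 150 = 800, emergency: 1550 + 150 = 1700. Balances: taxes=800, checking=500, emergency=1700, escrow=750

Final balance of escrow: 750

Answer: 750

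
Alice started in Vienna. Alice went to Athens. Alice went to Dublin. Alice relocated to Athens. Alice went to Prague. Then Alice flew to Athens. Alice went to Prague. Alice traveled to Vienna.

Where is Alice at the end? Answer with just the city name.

Answer: Vienna

Derivation:
Tracking Alice's location:
Start: Alice is in Vienna.
After move 1: Vienna -> Athens. Alice is in Athens.
After move 2: Athens -> Dublin. Alice is in Dublin.
After move 3: Dublin -> Athens. Alice is in Athens.
After move 4: Athens -> Prague. Alice is in Prague.
After move 5: Prague -> Athens. Alice is in Athens.
After move 6: Athens -> Prague. Alice is in Prague.
After move 7: Prague -> Vienna. Alice is in Vienna.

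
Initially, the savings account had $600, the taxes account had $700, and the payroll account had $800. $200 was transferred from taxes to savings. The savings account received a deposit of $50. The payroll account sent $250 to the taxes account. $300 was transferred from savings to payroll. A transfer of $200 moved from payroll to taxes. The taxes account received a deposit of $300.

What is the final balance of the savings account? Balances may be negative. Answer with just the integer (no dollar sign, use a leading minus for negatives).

Tracking account balances step by step:
Start: savings=600, taxes=700, payroll=800
Event 1 (transfer 200 taxes -> savings): taxes: 700 - 200 = 500, savings: 600 + 200 = 800. Balances: savings=800, taxes=500, payroll=800
Event 2 (deposit 50 to savings): savings: 800 + 50 = 850. Balances: savings=850, taxes=500, payroll=800
Event 3 (transfer 250 payroll -> taxes): payroll: 800 - 250 = 550, taxes: 500 + 250 = 750. Balances: savings=850, taxes=750, payroll=550
Event 4 (transfer 300 savings -> payroll): savings: 850 - 300 = 550, payroll: 550 + 300 = 850. Balances: savings=550, taxes=750, payroll=850
Event 5 (transfer 200 payroll -> taxes): payroll: 850 - 200 = 650, taxes: 750 + 200 = 950. Balances: savings=550, taxes=950, payroll=650
Event 6 (deposit 300 to taxes): taxes: 950 + 300 = 1250. Balances: savings=550, taxes=1250, payroll=650

Final balance of savings: 550

Answer: 550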